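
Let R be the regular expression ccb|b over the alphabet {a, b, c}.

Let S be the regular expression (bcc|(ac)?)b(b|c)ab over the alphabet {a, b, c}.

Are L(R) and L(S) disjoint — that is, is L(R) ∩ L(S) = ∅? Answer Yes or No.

Converting the expression R to a DFA (subset construction, then merging equivalent states) gives the minimal DFA with states {r0, r1, r2, r3, r4}, start state r0, accepting states {r2} and transitions r0: a→r1, b→r2, c→r3; r1: a→r1, b→r1, c→r1; r2: a→r1, b→r1, c→r1; r3: a→r1, b→r1, c→r4; r4: a→r1, b→r2, c→r1.
Converting the expression S to a DFA (subset construction, then merging equivalent states) gives the minimal DFA with states {s0, s1, s2, s3, s4, s5, s6, s7, s8, s9}, start state s0, accepting states {s9} and transitions s0: a→s1, b→s2, c→s3; s1: a→s3, b→s3, c→s4; s2: a→s3, b→s5, c→s6; s3: a→s3, b→s3, c→s3; s4: a→s3, b→s7, c→s3; s5: a→s8, b→s3, c→s3; s6: a→s8, b→s3, c→s4; s7: a→s3, b→s5, c→s5; s8: a→s3, b→s9, c→s3; s9: a→s3, b→s3, c→s3.
Exploring the product automaton R × S from the start pair (r0, s0), following both machines on each input symbol, reaches 13 state pairs: (r0, s0), (r1, s1), (r2, s2), (r3, s3), (r1, s3), (r1, s4), (r1, s5), (r1, s6), (r4, s3), (r1, s7), (r1, s8), (r2, s3), (r1, s9).
R accepts in {r2} and S accepts in {s9}; no reachable pair has both components accepting, so no string drives both machines to acceptance simultaneously and L(R) ∩ L(S) = ∅.
So no string is accepted by both, and the intersection is empty.

Yes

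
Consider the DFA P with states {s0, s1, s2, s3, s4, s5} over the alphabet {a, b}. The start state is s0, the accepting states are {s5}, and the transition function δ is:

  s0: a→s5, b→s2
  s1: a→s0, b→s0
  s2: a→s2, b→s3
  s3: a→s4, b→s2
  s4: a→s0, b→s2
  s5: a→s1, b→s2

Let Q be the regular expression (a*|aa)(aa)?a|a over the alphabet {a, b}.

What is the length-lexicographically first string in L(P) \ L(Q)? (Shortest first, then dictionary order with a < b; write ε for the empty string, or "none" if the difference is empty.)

aaba

The string aaba is accepted by P but not by Q.
No shorter string lies in the difference, and aaba is the lexicographically first length-4 string in L(P) \ L(Q).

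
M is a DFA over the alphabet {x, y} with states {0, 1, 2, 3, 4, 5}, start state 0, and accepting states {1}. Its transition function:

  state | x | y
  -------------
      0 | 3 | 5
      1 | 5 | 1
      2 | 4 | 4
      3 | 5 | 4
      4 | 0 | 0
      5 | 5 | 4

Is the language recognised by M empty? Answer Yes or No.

Yes

The states reachable from the start state are {0, 3, 4, 5}.
None of the accepting states {1} is reachable, so no string is accepted and L(M) = ∅.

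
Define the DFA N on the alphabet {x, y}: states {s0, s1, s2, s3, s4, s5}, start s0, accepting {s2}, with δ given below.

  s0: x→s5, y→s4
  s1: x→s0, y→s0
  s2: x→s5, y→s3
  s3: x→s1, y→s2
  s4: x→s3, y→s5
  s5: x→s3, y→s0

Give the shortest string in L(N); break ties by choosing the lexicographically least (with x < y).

xxy

A breadth-first search from s0 reaches an accepting state first via the path s0 → s5 → s3 → s2 on input xxy.
No string of length < 3 is accepted (BFS exhausts all shorter strings without reaching an accepting state), and xxy is the lexicographically least accepting string of length 3.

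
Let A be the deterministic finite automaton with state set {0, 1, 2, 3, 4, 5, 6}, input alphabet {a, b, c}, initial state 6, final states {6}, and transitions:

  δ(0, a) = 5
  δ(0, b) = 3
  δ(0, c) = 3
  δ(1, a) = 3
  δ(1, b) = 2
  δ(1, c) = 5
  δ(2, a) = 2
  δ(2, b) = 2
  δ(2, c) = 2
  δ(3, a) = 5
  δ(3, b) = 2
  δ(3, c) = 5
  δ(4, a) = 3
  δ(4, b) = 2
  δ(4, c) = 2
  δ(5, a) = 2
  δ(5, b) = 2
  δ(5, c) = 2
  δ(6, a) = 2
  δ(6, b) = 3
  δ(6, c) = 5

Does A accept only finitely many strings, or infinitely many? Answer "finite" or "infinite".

The useful states (reachable from 6 and able to reach an accepting state) are {6}.
Restricted to these states the transition graph has no cycle, so every accepting path has bounded length and L is finite.

finite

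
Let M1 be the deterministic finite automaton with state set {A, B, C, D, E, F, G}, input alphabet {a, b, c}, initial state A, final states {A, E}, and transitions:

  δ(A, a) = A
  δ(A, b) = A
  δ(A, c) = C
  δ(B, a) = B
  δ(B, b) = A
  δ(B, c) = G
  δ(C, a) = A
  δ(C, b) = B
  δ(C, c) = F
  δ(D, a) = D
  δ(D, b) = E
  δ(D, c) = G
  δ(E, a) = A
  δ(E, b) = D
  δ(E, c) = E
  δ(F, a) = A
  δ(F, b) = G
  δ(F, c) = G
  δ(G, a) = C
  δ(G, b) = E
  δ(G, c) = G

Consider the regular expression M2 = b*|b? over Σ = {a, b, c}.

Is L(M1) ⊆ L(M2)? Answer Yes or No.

The string a is in L(M1) but not in L(M2).
So L(M1) ⊄ L(M2).

No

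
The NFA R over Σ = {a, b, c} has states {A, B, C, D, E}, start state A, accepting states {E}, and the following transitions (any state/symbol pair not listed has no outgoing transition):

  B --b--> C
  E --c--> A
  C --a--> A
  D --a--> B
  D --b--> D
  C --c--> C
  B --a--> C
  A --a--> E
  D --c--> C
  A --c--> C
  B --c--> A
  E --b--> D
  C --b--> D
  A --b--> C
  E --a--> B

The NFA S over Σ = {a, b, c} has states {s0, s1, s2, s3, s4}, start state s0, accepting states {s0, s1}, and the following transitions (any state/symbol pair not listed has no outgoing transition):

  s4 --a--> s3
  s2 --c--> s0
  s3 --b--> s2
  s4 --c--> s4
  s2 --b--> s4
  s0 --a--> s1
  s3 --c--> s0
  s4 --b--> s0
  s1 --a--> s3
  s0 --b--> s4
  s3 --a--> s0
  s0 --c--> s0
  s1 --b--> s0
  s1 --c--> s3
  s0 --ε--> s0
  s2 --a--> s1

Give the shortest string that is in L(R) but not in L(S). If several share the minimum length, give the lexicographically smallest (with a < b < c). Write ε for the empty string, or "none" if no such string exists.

The string caa is accepted by R but not by S.
No shorter string lies in the difference, and caa is the lexicographically first length-3 string in L(R) \ L(S).

caa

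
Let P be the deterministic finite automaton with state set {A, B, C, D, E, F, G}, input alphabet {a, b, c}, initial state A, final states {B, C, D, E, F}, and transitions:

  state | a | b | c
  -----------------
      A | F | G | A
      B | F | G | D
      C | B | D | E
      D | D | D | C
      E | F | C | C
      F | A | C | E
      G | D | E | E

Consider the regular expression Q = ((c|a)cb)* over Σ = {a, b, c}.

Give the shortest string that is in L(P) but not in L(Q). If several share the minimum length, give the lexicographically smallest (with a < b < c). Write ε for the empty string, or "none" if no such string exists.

The string a is accepted by P but not by Q.
No shorter string lies in the difference, and a is the lexicographically first length-1 string in L(P) \ L(Q).

a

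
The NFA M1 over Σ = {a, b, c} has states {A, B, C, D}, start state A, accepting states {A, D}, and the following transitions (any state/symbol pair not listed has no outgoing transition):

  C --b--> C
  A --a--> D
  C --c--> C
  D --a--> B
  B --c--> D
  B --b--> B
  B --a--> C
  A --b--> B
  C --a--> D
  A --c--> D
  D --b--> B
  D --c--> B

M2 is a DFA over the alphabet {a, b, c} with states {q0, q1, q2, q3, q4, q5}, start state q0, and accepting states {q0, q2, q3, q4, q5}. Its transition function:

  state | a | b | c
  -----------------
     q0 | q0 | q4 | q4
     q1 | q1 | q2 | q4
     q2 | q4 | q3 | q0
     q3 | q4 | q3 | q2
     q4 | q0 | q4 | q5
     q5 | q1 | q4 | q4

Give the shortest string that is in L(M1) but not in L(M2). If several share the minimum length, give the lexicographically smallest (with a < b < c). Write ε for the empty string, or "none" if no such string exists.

The string ccaa is accepted by M1 but not by M2.
No shorter string lies in the difference, and ccaa is the lexicographically first length-4 string in L(M1) \ L(M2).

ccaa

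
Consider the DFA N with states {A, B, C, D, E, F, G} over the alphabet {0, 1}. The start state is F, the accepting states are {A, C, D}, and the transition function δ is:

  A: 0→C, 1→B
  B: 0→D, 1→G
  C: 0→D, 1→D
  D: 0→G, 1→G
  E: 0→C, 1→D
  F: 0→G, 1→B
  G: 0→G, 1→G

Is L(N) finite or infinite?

finite

The useful states (reachable from F and able to reach an accepting state) are {B, D, F}.
Restricted to these states the transition graph has no cycle, so every accepting path has bounded length and L is finite.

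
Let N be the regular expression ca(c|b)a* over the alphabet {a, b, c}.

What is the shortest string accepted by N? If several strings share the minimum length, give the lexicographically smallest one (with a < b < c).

By inspection of the expression, no string of length less than 3 matches, and cab is the lexicographically first match of length 3.

cab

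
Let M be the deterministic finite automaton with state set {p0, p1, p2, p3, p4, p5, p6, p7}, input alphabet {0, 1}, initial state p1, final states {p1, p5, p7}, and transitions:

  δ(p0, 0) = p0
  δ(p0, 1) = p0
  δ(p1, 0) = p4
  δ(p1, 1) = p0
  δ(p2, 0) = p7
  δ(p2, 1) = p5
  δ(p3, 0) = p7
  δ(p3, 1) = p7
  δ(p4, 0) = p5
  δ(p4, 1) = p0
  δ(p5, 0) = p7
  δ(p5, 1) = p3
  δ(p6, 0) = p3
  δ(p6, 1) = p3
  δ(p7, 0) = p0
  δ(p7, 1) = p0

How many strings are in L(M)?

5

The useful subgraph on states {p1, p3, p4, p5, p7} is acyclic, so L(M) is finite; the longest accepting path visits 5 useful states, giving maximum string length 4.
Counting accepting paths from p1 by length: 1 of length 0, 1 of length 2, 1 of length 3, 2 of length 4. Total 5.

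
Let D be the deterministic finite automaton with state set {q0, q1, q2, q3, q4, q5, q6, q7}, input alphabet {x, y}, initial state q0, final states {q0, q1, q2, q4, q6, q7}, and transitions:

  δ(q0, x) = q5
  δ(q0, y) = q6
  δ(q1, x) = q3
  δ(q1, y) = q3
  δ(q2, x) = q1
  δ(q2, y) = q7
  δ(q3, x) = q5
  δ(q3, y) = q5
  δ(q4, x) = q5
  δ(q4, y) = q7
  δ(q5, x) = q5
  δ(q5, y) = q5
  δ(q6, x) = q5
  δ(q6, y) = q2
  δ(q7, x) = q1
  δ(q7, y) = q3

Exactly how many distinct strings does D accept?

6

The useful subgraph on states {q0, q1, q2, q6, q7} is acyclic, so L(D) is finite; the longest accepting path visits 5 useful states, giving maximum string length 4.
Counting accepting paths from q0 by length: 1 of length 0, 1 of length 1, 1 of length 2, 2 of length 3, 1 of length 4. Total 6.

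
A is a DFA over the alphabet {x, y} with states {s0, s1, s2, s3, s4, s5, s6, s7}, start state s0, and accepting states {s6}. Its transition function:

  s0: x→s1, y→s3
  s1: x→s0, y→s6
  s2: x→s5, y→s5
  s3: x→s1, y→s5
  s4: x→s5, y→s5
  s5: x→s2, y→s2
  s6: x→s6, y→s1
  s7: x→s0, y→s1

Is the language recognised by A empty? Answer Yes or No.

The string xy is accepted: the run s0 → s1 → s6 ends in the accepting state s6.
Since at least one string is accepted, L(A) is not empty.

No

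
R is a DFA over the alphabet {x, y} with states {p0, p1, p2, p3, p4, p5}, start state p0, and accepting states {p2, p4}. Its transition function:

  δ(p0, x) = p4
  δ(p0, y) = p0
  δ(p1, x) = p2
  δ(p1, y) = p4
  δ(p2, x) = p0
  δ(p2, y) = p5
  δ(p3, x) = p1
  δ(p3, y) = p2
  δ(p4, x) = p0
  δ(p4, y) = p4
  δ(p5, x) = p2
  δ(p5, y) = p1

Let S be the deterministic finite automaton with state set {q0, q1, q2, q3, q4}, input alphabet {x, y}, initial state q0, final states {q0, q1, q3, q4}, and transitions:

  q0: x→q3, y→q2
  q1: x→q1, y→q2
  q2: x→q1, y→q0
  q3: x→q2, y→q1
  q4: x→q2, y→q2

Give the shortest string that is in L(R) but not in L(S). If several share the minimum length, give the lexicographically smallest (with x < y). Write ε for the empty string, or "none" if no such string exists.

xyy

The string xyy is accepted by R but not by S.
No shorter string lies in the difference, and xyy is the lexicographically first length-3 string in L(R) \ L(S).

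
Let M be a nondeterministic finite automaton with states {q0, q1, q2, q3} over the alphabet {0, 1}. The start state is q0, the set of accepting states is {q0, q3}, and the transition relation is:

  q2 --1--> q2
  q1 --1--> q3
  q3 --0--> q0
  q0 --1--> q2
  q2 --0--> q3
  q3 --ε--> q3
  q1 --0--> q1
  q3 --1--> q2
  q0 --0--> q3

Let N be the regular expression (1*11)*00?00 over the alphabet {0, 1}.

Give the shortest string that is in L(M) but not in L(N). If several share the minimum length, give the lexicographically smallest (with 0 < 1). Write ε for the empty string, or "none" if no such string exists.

ε

The empty string ε is accepted by M but not by N.
Since ε is the unique shortest string, it is the required witness.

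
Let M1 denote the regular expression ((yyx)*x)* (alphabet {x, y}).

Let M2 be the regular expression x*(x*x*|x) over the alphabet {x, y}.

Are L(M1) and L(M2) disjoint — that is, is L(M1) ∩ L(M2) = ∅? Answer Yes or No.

The empty string ε is accepted by both M1 and M2.
Hence L(M1) ∩ L(M2) ≠ ∅.

No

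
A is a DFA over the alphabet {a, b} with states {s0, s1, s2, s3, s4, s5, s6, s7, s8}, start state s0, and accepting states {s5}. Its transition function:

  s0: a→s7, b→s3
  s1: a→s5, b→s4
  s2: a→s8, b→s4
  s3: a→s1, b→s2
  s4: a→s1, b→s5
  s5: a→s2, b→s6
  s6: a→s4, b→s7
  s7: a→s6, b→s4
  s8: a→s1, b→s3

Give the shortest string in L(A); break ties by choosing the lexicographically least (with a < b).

abb

A breadth-first search from s0 reaches an accepting state first via the path s0 → s7 → s4 → s5 on input abb.
No string of length < 3 is accepted (BFS exhausts all shorter strings without reaching an accepting state), and abb is the lexicographically least accepting string of length 3.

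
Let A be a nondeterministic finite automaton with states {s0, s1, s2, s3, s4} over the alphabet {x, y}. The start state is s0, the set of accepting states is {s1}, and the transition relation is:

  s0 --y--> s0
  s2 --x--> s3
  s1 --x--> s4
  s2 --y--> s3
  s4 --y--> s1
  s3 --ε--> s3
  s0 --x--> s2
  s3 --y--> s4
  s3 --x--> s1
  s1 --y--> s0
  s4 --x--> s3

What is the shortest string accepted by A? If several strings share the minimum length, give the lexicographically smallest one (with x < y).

xxx

A breadth-first search from s0 reaches an accepting state first via the path s0 → s2 → s3 → s1 on input xxx.
No string of length < 3 is accepted (BFS exhausts all shorter strings without reaching an accepting state), and xxx is the lexicographically least accepting string of length 3.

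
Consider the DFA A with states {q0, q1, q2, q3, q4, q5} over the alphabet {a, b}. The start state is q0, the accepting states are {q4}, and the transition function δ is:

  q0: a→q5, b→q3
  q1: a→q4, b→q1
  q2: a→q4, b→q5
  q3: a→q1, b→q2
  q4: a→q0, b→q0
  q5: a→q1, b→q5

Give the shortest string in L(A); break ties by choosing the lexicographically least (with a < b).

A breadth-first search from q0 reaches an accepting state first via the path q0 → q5 → q1 → q4 on input aaa.
No string of length < 3 is accepted (BFS exhausts all shorter strings without reaching an accepting state), and aaa is the lexicographically least accepting string of length 3.

aaa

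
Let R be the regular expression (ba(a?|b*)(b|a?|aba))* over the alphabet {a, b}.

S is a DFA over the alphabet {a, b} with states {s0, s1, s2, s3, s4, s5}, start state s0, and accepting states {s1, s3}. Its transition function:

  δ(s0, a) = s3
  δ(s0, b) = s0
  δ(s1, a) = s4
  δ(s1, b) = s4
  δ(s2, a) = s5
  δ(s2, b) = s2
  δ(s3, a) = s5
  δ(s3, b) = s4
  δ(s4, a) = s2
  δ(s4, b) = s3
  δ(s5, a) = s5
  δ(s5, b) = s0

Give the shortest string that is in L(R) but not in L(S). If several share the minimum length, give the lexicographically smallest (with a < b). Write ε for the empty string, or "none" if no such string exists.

ε

The empty string ε is accepted by R but not by S.
Since ε is the unique shortest string, it is the required witness.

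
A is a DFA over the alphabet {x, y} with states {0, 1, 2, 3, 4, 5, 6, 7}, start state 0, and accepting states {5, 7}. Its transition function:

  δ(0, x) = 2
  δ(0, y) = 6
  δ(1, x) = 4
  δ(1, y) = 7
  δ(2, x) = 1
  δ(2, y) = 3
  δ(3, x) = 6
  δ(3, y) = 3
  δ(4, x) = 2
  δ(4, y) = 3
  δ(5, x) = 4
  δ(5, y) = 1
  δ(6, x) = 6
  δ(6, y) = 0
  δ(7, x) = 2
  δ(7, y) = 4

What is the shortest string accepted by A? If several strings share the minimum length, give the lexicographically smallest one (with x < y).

A breadth-first search from 0 reaches an accepting state first via the path 0 → 2 → 1 → 7 on input xxy.
No string of length < 3 is accepted (BFS exhausts all shorter strings without reaching an accepting state), and xxy is the lexicographically least accepting string of length 3.

xxy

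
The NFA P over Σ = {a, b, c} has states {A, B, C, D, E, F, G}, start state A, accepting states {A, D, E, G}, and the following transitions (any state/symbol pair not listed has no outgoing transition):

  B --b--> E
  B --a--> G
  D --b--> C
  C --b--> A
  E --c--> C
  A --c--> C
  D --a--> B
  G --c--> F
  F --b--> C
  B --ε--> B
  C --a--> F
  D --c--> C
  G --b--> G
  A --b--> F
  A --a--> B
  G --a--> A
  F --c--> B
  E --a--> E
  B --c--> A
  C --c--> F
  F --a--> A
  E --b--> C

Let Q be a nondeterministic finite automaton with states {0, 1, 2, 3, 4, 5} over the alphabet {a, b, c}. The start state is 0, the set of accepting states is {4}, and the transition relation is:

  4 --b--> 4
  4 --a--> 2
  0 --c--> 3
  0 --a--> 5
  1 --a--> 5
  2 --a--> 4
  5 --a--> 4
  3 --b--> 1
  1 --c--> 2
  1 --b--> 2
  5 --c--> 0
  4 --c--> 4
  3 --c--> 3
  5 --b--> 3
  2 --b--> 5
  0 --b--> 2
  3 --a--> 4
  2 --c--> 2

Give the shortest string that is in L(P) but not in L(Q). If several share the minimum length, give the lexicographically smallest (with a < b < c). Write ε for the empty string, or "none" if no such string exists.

The empty string ε is accepted by P but not by Q.
Since ε is the unique shortest string, it is the required witness.

ε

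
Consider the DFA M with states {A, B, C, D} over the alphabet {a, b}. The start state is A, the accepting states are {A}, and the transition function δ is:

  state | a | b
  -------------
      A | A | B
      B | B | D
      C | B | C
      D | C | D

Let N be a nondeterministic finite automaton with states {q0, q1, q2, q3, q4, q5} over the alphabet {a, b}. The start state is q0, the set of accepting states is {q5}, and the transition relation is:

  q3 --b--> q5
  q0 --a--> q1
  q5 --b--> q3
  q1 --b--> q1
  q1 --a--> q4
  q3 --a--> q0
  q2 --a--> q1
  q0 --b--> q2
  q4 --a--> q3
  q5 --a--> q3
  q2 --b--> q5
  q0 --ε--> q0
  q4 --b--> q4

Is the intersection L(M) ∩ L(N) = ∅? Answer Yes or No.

Exploring the product automaton M × N from the start pair (A, q0), following both machines on each input symbol, reaches 21 state pairs: (A, q0), (A, q1), (B, q2), (A, q4), (B, q1), (D, q5), (A, q3), (B, q4), (D, q1), (C, q3), (D, q3), (B, q5), (B, q3), (D, q4), (C, q4), (B, q0), (C, q5), (C, q0), (D, q2), (C, q2), (C, q1).
M accepts in {A} and N accepts in {q5}; no reachable pair has both components accepting, so no string drives both machines to acceptance simultaneously and L(M) ∩ L(N) = ∅.
So no string is accepted by both, and the intersection is empty.

Yes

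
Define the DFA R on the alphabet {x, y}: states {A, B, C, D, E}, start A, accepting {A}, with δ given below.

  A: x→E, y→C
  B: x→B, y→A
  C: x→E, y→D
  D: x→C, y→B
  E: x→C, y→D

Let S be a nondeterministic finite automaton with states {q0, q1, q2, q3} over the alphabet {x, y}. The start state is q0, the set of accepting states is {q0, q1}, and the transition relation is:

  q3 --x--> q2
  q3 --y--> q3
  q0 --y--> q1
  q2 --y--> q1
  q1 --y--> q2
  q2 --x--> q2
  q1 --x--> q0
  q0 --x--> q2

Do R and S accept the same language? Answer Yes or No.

The string yyyy is accepted by R but rejected by S.
So L(R) ≠ L(S).

No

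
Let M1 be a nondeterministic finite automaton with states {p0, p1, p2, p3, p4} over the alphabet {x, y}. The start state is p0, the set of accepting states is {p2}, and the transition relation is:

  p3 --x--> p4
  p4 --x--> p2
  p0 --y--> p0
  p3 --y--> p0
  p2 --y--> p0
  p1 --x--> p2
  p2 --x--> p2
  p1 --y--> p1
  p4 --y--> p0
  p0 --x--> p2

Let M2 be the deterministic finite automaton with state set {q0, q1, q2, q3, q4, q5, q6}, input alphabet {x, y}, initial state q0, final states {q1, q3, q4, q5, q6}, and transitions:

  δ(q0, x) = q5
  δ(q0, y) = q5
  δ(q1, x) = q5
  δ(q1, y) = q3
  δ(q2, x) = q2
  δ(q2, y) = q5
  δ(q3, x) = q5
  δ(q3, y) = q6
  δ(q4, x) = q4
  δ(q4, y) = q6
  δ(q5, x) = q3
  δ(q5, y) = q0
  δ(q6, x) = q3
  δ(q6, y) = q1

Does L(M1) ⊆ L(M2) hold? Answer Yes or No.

Yes

Exploring the product automaton M1 × M2 from the start pair (p0, q0), following both machines on each input symbol, reaches 7 state pairs: (p0, q0), (p2, q5), (p0, q5), (p2, q3), (p0, q6), (p0, q1), (p0, q3).
M1 accepts in {p2} and M2 accepts in {q1, q3, q4, q5, q6}. The reachable pairs whose M1-component is accepting are (p2, q5), (p2, q3); in each of them the M2-component is accepting too, so the product for L(M1) \ L(M2) (M1-component accepting, M2-component rejecting) has no reachable accepting pair and the difference is empty.
Hence every string in L(M1) is also in L(M2).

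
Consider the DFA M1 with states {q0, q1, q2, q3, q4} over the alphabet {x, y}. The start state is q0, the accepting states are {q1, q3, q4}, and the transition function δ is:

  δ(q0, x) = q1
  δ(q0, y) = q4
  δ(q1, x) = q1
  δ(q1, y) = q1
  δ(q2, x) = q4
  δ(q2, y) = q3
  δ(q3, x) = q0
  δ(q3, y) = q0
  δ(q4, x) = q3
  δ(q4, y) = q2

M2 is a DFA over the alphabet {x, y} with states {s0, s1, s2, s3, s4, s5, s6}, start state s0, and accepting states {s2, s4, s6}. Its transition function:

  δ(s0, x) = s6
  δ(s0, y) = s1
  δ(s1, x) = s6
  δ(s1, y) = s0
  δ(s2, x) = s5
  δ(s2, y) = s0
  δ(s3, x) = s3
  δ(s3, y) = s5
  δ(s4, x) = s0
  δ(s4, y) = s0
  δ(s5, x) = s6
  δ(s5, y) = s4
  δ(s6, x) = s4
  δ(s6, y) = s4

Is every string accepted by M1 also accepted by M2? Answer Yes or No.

The string y is in L(M1) but not in L(M2).
So L(M1) ⊄ L(M2).

No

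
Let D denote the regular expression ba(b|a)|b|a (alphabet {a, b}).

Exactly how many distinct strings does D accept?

The expression has no Kleene star, so L(D) is finite. Expanding the alternatives gives {a, b, baa, bab}.
That is 2 of length 1, 2 of length 3: 4 strings in all.

4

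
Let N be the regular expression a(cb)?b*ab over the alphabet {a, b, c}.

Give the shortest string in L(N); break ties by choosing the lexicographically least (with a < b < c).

By inspection of the expression, no string of length less than 3 matches, and aab is the lexicographically first match of length 3.

aab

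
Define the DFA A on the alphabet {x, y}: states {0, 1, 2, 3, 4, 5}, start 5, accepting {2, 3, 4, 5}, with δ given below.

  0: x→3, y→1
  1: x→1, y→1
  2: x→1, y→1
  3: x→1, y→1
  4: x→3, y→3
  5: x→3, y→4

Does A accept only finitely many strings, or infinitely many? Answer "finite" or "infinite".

finite

The useful states (reachable from 5 and able to reach an accepting state) are {3, 4, 5}.
Restricted to these states the transition graph has no cycle, so every accepting path has bounded length and L is finite.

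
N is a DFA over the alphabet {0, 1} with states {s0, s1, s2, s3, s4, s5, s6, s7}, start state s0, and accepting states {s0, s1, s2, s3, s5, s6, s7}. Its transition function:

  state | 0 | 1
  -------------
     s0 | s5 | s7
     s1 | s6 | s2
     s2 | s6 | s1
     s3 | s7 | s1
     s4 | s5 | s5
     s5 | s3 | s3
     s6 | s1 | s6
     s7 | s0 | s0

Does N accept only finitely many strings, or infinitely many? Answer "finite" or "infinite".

infinite

State s1 is reachable from the start and can reach an accepting state, and it lies on the cycle s1 → s2 → s1.
Traversing that cycle any number of times yields accepted strings of unbounded length, so the language is infinite.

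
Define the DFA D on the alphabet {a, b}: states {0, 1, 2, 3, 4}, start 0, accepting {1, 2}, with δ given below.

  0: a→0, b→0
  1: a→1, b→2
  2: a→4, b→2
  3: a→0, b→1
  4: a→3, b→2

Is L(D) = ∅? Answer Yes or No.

Yes

The states reachable from the start state are {0}.
None of the accepting states {1, 2} is reachable, so no string is accepted and L(D) = ∅.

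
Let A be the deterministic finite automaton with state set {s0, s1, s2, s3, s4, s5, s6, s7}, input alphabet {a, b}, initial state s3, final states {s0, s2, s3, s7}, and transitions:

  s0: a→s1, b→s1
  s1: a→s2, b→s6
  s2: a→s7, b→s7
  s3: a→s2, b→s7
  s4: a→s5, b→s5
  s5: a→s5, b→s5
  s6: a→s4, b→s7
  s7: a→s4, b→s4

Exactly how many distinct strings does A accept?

The useful subgraph on states {s2, s3, s7} is acyclic, so L(A) is finite; the longest accepting path visits 3 useful states, giving maximum string length 2.
Counting accepting paths from s3 by length: 1 of length 0, 2 of length 1, 2 of length 2. Total 5.

5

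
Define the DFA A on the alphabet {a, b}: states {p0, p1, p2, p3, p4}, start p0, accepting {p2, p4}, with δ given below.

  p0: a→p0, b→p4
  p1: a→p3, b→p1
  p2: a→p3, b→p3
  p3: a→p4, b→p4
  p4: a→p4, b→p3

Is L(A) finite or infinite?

infinite

State p0 is reachable from the start and can reach an accepting state, and it lies on the cycle p0 → p0.
Traversing that cycle any number of times yields accepted strings of unbounded length, so the language is infinite.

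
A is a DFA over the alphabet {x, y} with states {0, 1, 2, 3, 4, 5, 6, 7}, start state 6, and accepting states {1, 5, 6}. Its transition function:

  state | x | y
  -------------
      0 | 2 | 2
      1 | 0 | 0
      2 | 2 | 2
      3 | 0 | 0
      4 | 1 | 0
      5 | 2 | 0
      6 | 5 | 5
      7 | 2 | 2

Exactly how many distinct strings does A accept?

The useful subgraph on states {5, 6} is acyclic, so L(A) is finite; the longest accepting path visits 2 useful states, giving maximum string length 1.
Counting accepting paths from 6 by length: 1 of length 0, 2 of length 1. Total 3.

3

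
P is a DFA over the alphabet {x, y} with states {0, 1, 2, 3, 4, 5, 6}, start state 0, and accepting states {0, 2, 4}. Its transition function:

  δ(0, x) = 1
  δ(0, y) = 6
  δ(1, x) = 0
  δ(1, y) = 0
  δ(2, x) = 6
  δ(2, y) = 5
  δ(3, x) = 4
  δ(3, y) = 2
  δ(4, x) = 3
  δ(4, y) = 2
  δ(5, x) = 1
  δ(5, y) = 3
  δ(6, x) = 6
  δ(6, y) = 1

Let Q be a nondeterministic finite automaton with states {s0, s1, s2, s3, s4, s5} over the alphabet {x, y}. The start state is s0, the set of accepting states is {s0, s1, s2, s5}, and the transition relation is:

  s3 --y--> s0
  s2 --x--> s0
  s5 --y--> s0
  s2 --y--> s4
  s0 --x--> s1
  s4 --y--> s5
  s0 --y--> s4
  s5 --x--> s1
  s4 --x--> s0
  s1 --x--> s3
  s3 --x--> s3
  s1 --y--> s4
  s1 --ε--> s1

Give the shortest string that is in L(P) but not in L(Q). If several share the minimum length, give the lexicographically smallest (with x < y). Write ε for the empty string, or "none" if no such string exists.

The string xx is accepted by P but not by Q.
No shorter string lies in the difference, and xx is the lexicographically first length-2 string in L(P) \ L(Q).

xx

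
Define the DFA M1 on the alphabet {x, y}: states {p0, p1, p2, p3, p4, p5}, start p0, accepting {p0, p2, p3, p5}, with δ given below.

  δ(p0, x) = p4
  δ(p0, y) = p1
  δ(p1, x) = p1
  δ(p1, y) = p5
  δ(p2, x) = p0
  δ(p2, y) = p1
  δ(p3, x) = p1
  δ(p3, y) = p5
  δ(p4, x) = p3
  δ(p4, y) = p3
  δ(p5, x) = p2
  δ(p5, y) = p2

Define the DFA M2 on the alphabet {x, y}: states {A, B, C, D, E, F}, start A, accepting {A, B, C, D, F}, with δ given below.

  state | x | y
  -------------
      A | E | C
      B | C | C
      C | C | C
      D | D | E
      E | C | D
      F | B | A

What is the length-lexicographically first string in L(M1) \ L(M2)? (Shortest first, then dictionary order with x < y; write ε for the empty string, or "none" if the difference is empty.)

xyy

The string xyy is accepted by M1 but not by M2.
No shorter string lies in the difference, and xyy is the lexicographically first length-3 string in L(M1) \ L(M2).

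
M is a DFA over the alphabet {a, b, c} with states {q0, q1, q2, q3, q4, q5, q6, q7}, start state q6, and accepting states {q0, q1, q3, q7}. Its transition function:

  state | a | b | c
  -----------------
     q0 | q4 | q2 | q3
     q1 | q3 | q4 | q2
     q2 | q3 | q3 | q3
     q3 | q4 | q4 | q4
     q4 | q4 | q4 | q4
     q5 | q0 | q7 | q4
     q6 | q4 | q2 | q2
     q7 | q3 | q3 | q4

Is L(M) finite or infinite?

finite

The useful states (reachable from q6 and able to reach an accepting state) are {q2, q3, q6}.
Restricted to these states the transition graph has no cycle, so every accepting path has bounded length and L is finite.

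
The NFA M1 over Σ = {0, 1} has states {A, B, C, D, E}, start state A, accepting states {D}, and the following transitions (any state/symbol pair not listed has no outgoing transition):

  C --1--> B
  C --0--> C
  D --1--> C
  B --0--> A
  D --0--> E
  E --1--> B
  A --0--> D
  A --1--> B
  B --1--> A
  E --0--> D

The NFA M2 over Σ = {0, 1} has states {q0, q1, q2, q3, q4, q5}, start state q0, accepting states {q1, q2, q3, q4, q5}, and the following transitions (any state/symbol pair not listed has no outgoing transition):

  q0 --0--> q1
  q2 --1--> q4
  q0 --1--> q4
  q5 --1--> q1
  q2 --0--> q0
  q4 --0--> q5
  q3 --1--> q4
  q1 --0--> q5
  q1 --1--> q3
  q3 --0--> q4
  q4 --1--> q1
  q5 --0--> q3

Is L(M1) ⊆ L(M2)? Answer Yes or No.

Exploring the product automaton M1 × M2 from the start pair (A, q0), following both machines on each input symbol, reaches 19 state pairs: (A, q0), (D, q1), (B, q4), (E, q5), (C, q3), (A, q5), (A, q1), (D, q3), (B, q1), (C, q4), (D, q5), (B, q3), (E, q4), (A, q3), (C, q5), (E, q3), (C, q1), (A, q4), (D, q4).
M1 accepts in {D} and M2 accepts in {q1, q2, q3, q4, q5}. The reachable pairs whose M1-component is accepting are (D, q1), (D, q3), (D, q5), (D, q4); in each of them the M2-component is accepting too, so the product for L(M1) \ L(M2) (M1-component accepting, M2-component rejecting) has no reachable accepting pair and the difference is empty.
Hence every string in L(M1) is also in L(M2).

Yes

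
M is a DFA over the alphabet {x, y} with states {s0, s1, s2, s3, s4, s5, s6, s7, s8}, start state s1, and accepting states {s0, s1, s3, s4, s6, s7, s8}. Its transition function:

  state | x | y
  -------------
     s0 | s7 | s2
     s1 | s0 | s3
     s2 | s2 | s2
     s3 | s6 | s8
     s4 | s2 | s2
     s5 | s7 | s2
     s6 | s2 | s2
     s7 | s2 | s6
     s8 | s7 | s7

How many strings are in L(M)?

The useful subgraph on states {s0, s1, s3, s6, s7, s8} is acyclic, so L(M) is finite; the longest accepting path visits 5 useful states, giving maximum string length 4.
Counting accepting paths from s1 by length: 1 of length 0, 2 of length 1, 3 of length 2, 3 of length 3, 2 of length 4. Total 11.

11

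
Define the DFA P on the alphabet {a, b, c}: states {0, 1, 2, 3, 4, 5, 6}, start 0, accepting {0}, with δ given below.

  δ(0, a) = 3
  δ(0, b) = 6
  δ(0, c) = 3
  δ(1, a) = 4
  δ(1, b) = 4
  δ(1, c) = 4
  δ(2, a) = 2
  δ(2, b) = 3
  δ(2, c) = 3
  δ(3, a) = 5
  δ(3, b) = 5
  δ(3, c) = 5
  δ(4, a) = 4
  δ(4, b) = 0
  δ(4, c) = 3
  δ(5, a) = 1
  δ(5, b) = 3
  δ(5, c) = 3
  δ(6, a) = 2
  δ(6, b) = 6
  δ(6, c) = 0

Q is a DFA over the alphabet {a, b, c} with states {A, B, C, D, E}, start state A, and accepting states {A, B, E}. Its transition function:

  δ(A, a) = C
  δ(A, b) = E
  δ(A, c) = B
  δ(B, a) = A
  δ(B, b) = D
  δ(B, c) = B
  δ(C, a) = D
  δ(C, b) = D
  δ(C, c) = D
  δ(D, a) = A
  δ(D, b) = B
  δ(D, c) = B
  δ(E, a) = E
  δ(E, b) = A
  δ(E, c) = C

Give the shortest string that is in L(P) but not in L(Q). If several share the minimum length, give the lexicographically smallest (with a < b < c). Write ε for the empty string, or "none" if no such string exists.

bc

The string bc is accepted by P but not by Q.
No shorter string lies in the difference, and bc is the lexicographically first length-2 string in L(P) \ L(Q).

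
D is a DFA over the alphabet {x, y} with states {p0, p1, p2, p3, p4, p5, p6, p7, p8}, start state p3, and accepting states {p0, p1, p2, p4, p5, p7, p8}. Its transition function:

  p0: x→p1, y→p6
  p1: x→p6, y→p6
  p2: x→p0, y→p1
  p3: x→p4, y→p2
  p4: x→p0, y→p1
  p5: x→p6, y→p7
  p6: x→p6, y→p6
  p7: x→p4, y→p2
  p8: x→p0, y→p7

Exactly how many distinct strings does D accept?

8

The useful subgraph on states {p0, p1, p2, p3, p4} is acyclic, so L(D) is finite; the longest accepting path visits 4 useful states, giving maximum string length 3.
Counting accepting paths from p3 by length: 2 of length 1, 4 of length 2, 2 of length 3. Total 8.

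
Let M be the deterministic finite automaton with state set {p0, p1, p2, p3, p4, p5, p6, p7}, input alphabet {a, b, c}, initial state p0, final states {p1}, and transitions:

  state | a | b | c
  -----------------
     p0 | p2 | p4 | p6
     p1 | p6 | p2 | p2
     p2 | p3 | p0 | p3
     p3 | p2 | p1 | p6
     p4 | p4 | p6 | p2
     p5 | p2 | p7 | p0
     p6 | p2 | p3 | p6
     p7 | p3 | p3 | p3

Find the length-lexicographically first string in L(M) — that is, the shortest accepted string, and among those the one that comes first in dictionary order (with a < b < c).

aab

A breadth-first search from p0 reaches an accepting state first via the path p0 → p2 → p3 → p1 on input aab.
No string of length < 3 is accepted (BFS exhausts all shorter strings without reaching an accepting state), and aab is the lexicographically least accepting string of length 3.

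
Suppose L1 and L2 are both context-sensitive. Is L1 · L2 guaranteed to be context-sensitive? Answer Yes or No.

With disjoint nonterminals (and terminals first replaced by fresh nonterminal copies so contexts cannot straddle the boundary), S → S₁S₂ added to two noncontracting grammars is noncontracting and generates L₁L₂; equivalently an LBA guesses the split point and checks each part in place.
So the context-sensitive languages are closed under concatenation.

Yes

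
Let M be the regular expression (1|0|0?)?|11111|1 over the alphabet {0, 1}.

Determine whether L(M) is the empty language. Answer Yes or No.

No

The empty string ε matches the expression, so it belongs to L(M).
Since L(M) contains at least one string, it is not empty.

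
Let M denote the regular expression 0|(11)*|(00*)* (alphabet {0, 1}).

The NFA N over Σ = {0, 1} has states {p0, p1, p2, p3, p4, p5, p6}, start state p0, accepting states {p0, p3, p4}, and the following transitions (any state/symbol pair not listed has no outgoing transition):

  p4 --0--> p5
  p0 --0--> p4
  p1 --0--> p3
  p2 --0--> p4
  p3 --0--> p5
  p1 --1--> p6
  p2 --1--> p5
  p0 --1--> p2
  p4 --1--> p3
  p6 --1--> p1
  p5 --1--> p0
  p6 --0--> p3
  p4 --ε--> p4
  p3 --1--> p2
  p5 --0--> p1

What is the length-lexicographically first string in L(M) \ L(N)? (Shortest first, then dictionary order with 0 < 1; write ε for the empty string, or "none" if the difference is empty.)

The string 00 is accepted by M but not by N.
No shorter string lies in the difference, and 00 is the lexicographically first length-2 string in L(M) \ L(N).

00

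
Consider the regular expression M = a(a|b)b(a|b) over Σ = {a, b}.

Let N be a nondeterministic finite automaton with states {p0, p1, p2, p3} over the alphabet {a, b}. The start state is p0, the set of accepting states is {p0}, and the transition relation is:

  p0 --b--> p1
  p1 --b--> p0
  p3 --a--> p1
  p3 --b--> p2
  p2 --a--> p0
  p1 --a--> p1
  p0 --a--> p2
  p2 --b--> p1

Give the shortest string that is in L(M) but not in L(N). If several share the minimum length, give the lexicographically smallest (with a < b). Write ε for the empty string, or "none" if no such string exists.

The string aaba is accepted by M but not by N.
No shorter string lies in the difference, and aaba is the lexicographically first length-4 string in L(M) \ L(N).

aaba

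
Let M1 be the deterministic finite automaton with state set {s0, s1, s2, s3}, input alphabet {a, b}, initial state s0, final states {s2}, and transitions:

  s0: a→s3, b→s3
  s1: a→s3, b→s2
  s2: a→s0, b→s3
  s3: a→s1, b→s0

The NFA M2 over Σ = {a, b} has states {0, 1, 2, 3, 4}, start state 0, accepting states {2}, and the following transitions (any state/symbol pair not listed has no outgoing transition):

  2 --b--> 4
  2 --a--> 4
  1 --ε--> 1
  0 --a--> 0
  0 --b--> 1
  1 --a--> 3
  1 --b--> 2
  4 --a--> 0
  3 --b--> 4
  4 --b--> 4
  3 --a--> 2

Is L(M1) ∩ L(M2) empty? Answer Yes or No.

Yes

Exploring the product automaton M1 × M2 from the start pair (s0, 0), following both machines on each input symbol, reaches 16 state pairs: (s0, 0), (s3, 0), (s3, 1), (s1, 0), (s0, 1), (s1, 3), (s0, 2), (s2, 1), (s3, 3), (s3, 2), (s2, 4), (s3, 4), (s0, 3), (s1, 2), (s0, 4), (s1, 4).
M1 accepts in {s2} and M2 accepts in {2}; no reachable pair has both components accepting, so no string drives both machines to acceptance simultaneously and L(M1) ∩ L(M2) = ∅.
So no string is accepted by both, and the intersection is empty.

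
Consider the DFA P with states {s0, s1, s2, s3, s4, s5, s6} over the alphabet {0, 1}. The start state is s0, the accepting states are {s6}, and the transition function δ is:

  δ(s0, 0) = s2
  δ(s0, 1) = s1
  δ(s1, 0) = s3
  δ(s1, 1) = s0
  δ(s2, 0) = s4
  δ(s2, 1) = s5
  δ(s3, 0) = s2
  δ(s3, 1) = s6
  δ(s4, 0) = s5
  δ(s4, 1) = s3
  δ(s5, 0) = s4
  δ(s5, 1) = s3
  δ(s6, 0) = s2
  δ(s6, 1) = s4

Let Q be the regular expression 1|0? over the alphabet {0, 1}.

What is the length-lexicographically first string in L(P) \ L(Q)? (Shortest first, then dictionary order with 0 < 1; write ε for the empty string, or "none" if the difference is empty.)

The string 101 is accepted by P but not by Q.
No shorter string lies in the difference, and 101 is the lexicographically first length-3 string in L(P) \ L(Q).

101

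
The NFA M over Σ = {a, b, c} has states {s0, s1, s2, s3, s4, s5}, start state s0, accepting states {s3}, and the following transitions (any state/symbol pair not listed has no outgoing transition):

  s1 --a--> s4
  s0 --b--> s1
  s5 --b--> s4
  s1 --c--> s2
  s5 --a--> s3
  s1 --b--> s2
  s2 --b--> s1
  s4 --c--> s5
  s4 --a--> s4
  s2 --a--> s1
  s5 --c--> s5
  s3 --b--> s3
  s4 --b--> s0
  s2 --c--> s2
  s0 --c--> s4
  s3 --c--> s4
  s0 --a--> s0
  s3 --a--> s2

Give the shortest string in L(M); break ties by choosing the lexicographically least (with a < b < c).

cca

A breadth-first search from s0 reaches an accepting state first via the path s0 → s4 → s5 → s3 on input cca.
No string of length < 3 is accepted (BFS exhausts all shorter strings without reaching an accepting state), and cca is the lexicographically least accepting string of length 3.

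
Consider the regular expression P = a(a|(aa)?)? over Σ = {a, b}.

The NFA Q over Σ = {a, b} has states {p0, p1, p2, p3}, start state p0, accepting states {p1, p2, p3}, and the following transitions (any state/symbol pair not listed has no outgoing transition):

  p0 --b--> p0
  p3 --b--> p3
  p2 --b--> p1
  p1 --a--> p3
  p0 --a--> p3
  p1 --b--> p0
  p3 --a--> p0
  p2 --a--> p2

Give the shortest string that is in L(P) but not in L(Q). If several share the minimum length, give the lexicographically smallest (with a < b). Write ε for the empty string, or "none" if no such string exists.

The string aa is accepted by P but not by Q.
No shorter string lies in the difference, and aa is the lexicographically first length-2 string in L(P) \ L(Q).

aa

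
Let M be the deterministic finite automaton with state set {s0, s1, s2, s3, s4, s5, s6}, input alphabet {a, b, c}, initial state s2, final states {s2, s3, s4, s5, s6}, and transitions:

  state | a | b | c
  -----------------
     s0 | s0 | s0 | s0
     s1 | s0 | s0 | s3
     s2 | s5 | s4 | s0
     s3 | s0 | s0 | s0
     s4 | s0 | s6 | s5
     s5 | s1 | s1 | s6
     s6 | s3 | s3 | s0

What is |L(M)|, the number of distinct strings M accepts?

17

The useful subgraph on states {s1, s2, s3, s4, s5, s6} is acyclic, so L(M) is finite; the longest accepting path visits 5 useful states, giving maximum string length 4.
Counting accepting paths from s2 by length: 1 of length 0, 2 of length 1, 3 of length 2, 7 of length 3, 4 of length 4. Total 17.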